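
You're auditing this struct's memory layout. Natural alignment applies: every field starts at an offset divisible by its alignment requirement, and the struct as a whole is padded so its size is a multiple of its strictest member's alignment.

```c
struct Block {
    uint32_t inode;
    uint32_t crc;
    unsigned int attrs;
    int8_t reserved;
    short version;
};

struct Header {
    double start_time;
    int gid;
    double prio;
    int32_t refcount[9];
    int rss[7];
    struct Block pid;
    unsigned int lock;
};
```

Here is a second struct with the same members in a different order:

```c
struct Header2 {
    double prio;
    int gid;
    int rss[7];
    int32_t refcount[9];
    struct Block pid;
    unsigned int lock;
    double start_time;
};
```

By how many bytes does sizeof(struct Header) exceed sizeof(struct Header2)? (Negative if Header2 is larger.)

8

Block: 0..4  inode  (4B, 4-aligned); 4..8  crc  (4B, 4-aligned); 8..12  attrs  (4B, 4-aligned); 12..13  reserved  (1B, 1-aligned); 13..14  -- padding (1B); 14..16  version  (2B, 2-aligned); sizeof = 16, alignof = 4
0..8  start_time  (8B, 8-aligned)
8..12  gid  (4B, 4-aligned)
12..16  -- padding (4B)
16..24  prio  (8B, 8-aligned)
24..60  refcount  (36B, 4-aligned)
60..88  rss  (28B, 4-aligned)
88..104  pid  (16B, 4-aligned)
104..108  lock  (4B, 4-aligned)
108..112  -- tail padding (4B)
sizeof = 112, alignof = 8
— Header2 —
0..8  prio  (8B, 8-aligned)
8..12  gid  (4B, 4-aligned)
12..40  rss  (28B, 4-aligned)
40..76  refcount  (36B, 4-aligned)
76..92  pid  (16B, 4-aligned)
92..96  lock  (4B, 4-aligned)
96..104  start_time  (8B, 8-aligned)
sizeof = 104, alignof = 8
112 − 104 = 8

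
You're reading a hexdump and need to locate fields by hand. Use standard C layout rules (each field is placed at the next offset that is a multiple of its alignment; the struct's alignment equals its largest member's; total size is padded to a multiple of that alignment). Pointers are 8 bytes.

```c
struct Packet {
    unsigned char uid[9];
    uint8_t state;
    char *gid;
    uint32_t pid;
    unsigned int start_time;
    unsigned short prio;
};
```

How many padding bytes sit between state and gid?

@0: uid [9B, align 1] → 9
@9: state [1B, align 1] → 10
+6 pad (align 8)
@16: gid [8B, align 8] → 24

6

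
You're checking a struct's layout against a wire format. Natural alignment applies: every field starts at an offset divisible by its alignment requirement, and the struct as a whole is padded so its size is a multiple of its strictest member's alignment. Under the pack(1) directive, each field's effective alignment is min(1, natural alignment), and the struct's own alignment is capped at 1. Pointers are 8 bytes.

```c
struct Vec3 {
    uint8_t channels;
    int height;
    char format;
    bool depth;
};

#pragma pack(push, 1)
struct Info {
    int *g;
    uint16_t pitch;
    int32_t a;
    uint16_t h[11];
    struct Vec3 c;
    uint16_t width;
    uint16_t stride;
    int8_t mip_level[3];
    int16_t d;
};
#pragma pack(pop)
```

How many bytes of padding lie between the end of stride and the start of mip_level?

0

Vec3: @0: channels [1B, align 1] → 1; +3 pad (align 4); @4: height [4B, align 4] → 8; @8: format [1B, align 1] → 9; @9: depth [1B, align 1] → 10; +2 tail pad (align 4); size 12, align 4
@0: g [8B, align 1] → 8
@8: pitch [2B, align 1] → 10
@10: a [4B, align 1] → 14
@14: h [22B, align 1] → 36
@36: c [12B, align 1] → 48
@48: width [2B, align 1] → 50
@50: stride [2B, align 1] → 52
@52: mip_level [3B, align 1] → 55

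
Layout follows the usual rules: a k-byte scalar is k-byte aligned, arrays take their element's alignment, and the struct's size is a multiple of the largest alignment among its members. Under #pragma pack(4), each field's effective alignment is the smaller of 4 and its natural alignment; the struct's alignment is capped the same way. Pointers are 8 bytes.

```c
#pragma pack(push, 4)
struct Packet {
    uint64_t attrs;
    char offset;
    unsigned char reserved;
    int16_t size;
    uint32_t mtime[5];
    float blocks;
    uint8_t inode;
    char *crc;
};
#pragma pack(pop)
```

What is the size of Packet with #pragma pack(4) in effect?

@0: attrs [8B, align 4] → 8
@8: offset [1B, align 1] → 9
@9: reserved [1B, align 1] → 10
@10: size [2B, align 2] → 12
@12: mtime [20B, align 4] → 32
@32: blocks [4B, align 4] → 36
@36: inode [1B, align 1] → 37
+3 pad (align 4)
@40: crc [8B, align 4] → 48
size 48, align 4

48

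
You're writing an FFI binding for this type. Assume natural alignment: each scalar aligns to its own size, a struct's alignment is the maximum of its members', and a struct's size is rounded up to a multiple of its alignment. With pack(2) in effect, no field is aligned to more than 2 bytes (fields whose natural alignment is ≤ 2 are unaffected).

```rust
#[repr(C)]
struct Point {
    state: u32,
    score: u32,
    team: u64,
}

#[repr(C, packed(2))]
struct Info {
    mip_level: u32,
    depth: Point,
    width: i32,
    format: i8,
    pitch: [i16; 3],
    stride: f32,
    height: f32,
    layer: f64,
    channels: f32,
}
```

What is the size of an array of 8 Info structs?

416

Point: 0..4  state  (4B, 4-aligned); 4..8  score  (4B, 4-aligned); 8..16  team  (8B, 8-aligned); sizeof = 16, alignof = 8
0..4  mip_level  (4B, 2-aligned)
4..20  depth  (16B, 2-aligned)
20..24  width  (4B, 2-aligned)
24..25  format  (1B, 1-aligned)
25..26  -- padding (1B)
26..32  pitch  (6B, 2-aligned)
32..36  stride  (4B, 2-aligned)
36..40  height  (4B, 2-aligned)
40..48  layer  (8B, 2-aligned)
48..52  channels  (4B, 2-aligned)
sizeof = 52, alignof = 2
array of 8: 8 × 52 = 416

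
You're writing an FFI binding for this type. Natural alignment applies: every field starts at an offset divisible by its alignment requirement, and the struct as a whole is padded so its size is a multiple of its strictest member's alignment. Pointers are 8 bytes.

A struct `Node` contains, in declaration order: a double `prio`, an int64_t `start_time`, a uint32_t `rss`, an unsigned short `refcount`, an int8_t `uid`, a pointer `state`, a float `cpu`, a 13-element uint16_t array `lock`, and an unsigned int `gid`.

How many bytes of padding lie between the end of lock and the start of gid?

prio at 0 (size 8, align 8) → ends 8
start_time at 8 (size 8, align 8) → ends 16
rss at 16 (size 4, align 4) → ends 20
refcount at 20 (size 2, align 2) → ends 22
uid at 22 (size 1, align 1) → ends 23
pad 1 to align 8 for state
state at 24 (size 8, align 8) → ends 32
cpu at 32 (size 4, align 4) → ends 36
lock at 36 (size 26, align 2) → ends 62
pad 2 to align 4 for gid
gid at 64 (size 4, align 4) → ends 68

2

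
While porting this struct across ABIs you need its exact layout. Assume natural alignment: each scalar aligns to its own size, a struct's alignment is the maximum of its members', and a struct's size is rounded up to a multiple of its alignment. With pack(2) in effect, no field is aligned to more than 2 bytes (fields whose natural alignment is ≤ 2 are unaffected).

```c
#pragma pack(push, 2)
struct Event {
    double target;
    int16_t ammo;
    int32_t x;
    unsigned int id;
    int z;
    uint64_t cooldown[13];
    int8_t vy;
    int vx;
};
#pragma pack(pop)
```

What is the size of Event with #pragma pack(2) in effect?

@0: target [8B, align 2] → 8
@8: ammo [2B, align 2] → 10
@10: x [4B, align 2] → 14
@14: id [4B, align 2] → 18
@18: z [4B, align 2] → 22
@22: cooldown [104B, align 2] → 126
@126: vy [1B, align 1] → 127
+1 pad (align 2)
@128: vx [4B, align 2] → 132
size 132, align 2

132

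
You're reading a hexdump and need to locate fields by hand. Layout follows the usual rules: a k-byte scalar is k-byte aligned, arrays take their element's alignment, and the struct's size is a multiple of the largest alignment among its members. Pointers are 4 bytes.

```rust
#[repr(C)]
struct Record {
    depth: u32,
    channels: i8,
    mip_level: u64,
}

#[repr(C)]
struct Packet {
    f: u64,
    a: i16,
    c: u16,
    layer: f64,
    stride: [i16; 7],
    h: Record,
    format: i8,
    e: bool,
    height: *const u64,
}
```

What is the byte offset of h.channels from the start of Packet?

44

Record: 0..4  depth  (4B, 4-aligned); 4..5  channels  (1B, 1-aligned); 5..8  -- padding (3B); 8..16  mip_level  (8B, 8-aligned); sizeof = 16, alignof = 8
0..8  f  (8B, 8-aligned)
8..10  a  (2B, 2-aligned)
10..12  c  (2B, 2-aligned)
12..16  -- padding (4B)
16..24  layer  (8B, 8-aligned)
24..38  stride  (14B, 2-aligned)
38..40  -- padding (2B)
40..56  h  (16B, 8-aligned)
within Record: channels at 4
40 + 4 = 44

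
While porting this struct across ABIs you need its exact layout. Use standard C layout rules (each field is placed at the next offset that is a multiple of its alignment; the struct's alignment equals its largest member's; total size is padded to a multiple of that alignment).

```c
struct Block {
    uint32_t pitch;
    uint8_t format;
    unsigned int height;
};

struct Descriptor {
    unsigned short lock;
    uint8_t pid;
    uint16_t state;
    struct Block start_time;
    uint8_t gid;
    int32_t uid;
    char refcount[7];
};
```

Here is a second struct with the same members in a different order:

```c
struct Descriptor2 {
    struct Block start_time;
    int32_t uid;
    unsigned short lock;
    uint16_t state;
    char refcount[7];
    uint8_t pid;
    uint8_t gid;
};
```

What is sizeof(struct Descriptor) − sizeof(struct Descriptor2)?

4

Block: pitch at 0 (size 4, align 4) → ends 4; format at 4 (size 1, align 1) → ends 5; pad 3 to align 4 for height; height at 8 (size 4, align 4) → ends 12; total 12 bytes, alignment 4
lock at 0 (size 2, align 2) → ends 2
pid at 2 (size 1, align 1) → ends 3
pad 1 to align 2 for state
state at 4 (size 2, align 2) → ends 6
pad 2 to align 4 for start_time
start_time at 8 (size 12, align 4) → ends 20
gid at 20 (size 1, align 1) → ends 21
pad 3 to align 4 for uid
uid at 24 (size 4, align 4) → ends 28
refcount at 28 (size 7, align 1) → ends 35
tail pad 1 to reach multiple of 4
total 36 bytes, alignment 4
— Descriptor2 —
start_time at 0 (size 12, align 4) → ends 12
uid at 12 (size 4, align 4) → ends 16
lock at 16 (size 2, align 2) → ends 18
state at 18 (size 2, align 2) → ends 20
refcount at 20 (size 7, align 1) → ends 27
pid at 27 (size 1, align 1) → ends 28
gid at 28 (size 1, align 1) → ends 29
tail pad 3 to reach multiple of 4
total 32 bytes, alignment 4
36 − 32 = 4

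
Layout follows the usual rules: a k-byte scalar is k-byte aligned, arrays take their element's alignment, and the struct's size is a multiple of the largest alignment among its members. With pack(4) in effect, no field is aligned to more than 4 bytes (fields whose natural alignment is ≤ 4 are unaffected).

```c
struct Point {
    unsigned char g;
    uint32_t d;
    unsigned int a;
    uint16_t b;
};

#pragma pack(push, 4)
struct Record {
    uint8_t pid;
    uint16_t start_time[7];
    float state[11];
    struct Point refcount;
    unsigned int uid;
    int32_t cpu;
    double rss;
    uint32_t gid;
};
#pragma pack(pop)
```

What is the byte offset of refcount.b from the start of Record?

Point: g at 0 (size 1, align 1) → ends 1; pad 3 to align 4 for d; d at 4 (size 4, align 4) → ends 8; a at 8 (size 4, align 4) → ends 12; b at 12 (size 2, align 2) → ends 14; tail pad 2 to reach multiple of 4; total 16 bytes, alignment 4
pid at 0 (size 1, align 1) → ends 1
pad 1 to align 2 for start_time
start_time at 2 (size 14, align 2) → ends 16
state at 16 (size 44, align 4) → ends 60
refcount at 60 (size 16, align 4) → ends 76
within Point: b at 12
60 + 12 = 72

72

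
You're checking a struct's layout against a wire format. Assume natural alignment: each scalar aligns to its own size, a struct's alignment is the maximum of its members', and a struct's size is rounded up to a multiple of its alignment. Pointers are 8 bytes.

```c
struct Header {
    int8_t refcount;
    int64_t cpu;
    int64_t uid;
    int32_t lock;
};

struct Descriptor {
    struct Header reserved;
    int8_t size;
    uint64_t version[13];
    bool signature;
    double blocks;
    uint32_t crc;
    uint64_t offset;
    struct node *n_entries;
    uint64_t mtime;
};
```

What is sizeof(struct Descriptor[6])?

1152

Header: 0..1  refcount  (1B, 1-aligned); 1..8  -- padding (7B); 8..16  cpu  (8B, 8-aligned); 16..24  uid  (8B, 8-aligned); 24..28  lock  (4B, 4-aligned); 28..32  -- tail padding (4B); sizeof = 32, alignof = 8
0..32  reserved  (32B, 8-aligned)
32..33  size  (1B, 1-aligned)
33..40  -- padding (7B)
40..144  version  (104B, 8-aligned)
144..145  signature  (1B, 1-aligned)
145..152  -- padding (7B)
152..160  blocks  (8B, 8-aligned)
160..164  crc  (4B, 4-aligned)
164..168  -- padding (4B)
168..176  offset  (8B, 8-aligned)
176..184  n_entries  (8B, 8-aligned)
184..192  mtime  (8B, 8-aligned)
sizeof = 192, alignof = 8
array of 6: 6 × 192 = 1152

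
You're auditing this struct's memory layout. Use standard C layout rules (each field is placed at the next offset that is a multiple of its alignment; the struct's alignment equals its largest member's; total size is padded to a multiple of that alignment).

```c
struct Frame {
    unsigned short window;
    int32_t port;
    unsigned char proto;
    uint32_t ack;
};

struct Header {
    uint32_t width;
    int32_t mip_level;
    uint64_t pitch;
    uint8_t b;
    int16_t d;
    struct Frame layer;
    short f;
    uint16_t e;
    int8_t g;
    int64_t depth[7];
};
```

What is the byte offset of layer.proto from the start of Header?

Frame: 0..2  window  (2B, 2-aligned); 2..4  -- padding (2B); 4..8  port  (4B, 4-aligned); 8..9  proto  (1B, 1-aligned); 9..12  -- padding (3B); 12..16  ack  (4B, 4-aligned); sizeof = 16, alignof = 4
0..4  width  (4B, 4-aligned)
4..8  mip_level  (4B, 4-aligned)
8..16  pitch  (8B, 8-aligned)
16..17  b  (1B, 1-aligned)
17..18  -- padding (1B)
18..20  d  (2B, 2-aligned)
20..36  layer  (16B, 4-aligned)
within Frame: proto at 8
20 + 8 = 28

28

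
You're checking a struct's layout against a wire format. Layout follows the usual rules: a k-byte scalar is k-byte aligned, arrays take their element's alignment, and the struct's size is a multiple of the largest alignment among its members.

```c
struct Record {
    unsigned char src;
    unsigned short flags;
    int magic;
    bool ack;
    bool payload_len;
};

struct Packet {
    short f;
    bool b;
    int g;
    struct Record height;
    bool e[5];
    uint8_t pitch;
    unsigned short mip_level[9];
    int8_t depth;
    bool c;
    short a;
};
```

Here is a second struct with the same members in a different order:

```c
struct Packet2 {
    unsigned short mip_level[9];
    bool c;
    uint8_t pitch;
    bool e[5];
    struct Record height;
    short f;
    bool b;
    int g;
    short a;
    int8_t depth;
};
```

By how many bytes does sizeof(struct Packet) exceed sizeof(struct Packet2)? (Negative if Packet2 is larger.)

-4

Record: 0..1  src  (1B, 1-aligned); 1..2  -- padding (1B); 2..4  flags  (2B, 2-aligned); 4..8  magic  (4B, 4-aligned); 8..9  ack  (1B, 1-aligned); 9..10  payload_len  (1B, 1-aligned); 10..12  -- tail padding (2B); sizeof = 12, alignof = 4
0..2  f  (2B, 2-aligned)
2..3  b  (1B, 1-aligned)
3..4  -- padding (1B)
4..8  g  (4B, 4-aligned)
8..20  height  (12B, 4-aligned)
20..25  e  (5B, 1-aligned)
25..26  pitch  (1B, 1-aligned)
26..44  mip_level  (18B, 2-aligned)
44..45  depth  (1B, 1-aligned)
45..46  c  (1B, 1-aligned)
46..48  a  (2B, 2-aligned)
sizeof = 48, alignof = 4
— Packet2 —
0..18  mip_level  (18B, 2-aligned)
18..19  c  (1B, 1-aligned)
19..20  pitch  (1B, 1-aligned)
20..25  e  (5B, 1-aligned)
25..28  -- padding (3B)
28..40  height  (12B, 4-aligned)
40..42  f  (2B, 2-aligned)
42..43  b  (1B, 1-aligned)
43..44  -- padding (1B)
44..48  g  (4B, 4-aligned)
48..50  a  (2B, 2-aligned)
50..51  depth  (1B, 1-aligned)
51..52  -- tail padding (1B)
sizeof = 52, alignof = 4
48 − 52 = -4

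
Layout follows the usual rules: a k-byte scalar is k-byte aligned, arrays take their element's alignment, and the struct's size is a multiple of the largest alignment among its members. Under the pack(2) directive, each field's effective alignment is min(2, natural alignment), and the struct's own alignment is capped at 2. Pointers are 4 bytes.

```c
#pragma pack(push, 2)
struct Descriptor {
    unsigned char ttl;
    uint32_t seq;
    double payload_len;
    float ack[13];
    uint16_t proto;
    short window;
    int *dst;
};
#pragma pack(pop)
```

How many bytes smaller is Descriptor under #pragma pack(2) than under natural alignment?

6

natural layout:
  0..1  ttl  (1B, 1-aligned)
  1..4  -- padding (3B)
  4..8  seq  (4B, 4-aligned)
  8..16  payload_len  (8B, 8-aligned)
  16..68  ack  (52B, 4-aligned)
  68..70  proto  (2B, 2-aligned)
  70..72  window  (2B, 2-aligned)
  72..76  dst  (4B, 4-aligned)
  76..80  -- tail padding (4B)
  sizeof = 80, alignof = 8
packed(2) layout:
  0..1  ttl  (1B, 1-aligned)
  1..2  -- padding (1B)
  2..6  seq  (4B, 2-aligned)
  6..14  payload_len  (8B, 2-aligned)
  14..66  ack  (52B, 2-aligned)
  66..68  proto  (2B, 2-aligned)
  68..70  window  (2B, 2-aligned)
  70..74  dst  (4B, 2-aligned)
  sizeof = 74, alignof = 2
80 − 74 = 6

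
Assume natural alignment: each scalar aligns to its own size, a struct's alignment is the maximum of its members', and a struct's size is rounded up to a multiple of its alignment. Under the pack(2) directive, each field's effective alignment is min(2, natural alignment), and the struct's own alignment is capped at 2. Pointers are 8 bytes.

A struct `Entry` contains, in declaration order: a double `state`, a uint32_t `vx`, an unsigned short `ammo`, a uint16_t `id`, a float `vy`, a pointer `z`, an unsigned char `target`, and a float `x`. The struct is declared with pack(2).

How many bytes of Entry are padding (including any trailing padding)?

@0: state [8B, align 2] → 8
@8: vx [4B, align 2] → 12
@12: ammo [2B, align 2] → 14
@14: id [2B, align 2] → 16
@16: vy [4B, align 2] → 20
@20: z [8B, align 2] → 28
@28: target [1B, align 1] → 29
+1 pad (align 2)
@30: x [4B, align 2] → 34
size 34, align 2
data bytes 33, size 34 → padding 1

1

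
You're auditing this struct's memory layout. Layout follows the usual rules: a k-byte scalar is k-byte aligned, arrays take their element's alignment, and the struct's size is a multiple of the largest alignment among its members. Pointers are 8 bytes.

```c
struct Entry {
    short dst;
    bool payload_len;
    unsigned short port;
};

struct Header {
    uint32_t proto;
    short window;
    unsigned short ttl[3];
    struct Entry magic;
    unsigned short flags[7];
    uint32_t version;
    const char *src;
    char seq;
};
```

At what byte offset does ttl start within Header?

6

Entry: 0..2  dst  (2B, 2-aligned); 2..3  payload_len  (1B, 1-aligned); 3..4  -- padding (1B); 4..6  port  (2B, 2-aligned); sizeof = 6, alignof = 2
0..4  proto  (4B, 4-aligned)
4..6  window  (2B, 2-aligned)
6..12  ttl  (6B, 2-aligned)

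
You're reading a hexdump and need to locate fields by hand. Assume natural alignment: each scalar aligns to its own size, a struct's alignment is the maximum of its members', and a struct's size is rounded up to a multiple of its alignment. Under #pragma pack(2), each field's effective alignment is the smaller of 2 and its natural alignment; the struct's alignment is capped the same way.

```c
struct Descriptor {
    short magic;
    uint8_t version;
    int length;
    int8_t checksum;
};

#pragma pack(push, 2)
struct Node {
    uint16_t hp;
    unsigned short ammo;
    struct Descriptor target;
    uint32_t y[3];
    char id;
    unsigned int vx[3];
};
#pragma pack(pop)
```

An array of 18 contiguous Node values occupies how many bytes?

Descriptor: magic at 0 (size 2, align 2) → ends 2; version at 2 (size 1, align 1) → ends 3; pad 1 to align 4 for length; length at 4 (size 4, align 4) → ends 8; checksum at 8 (size 1, align 1) → ends 9; tail pad 3 to reach multiple of 4; total 12 bytes, alignment 4
hp at 0 (size 2, align 2) → ends 2
ammo at 2 (size 2, align 2) → ends 4
target at 4 (size 12, align 2) → ends 16
y at 16 (size 12, align 2) → ends 28
id at 28 (size 1, align 1) → ends 29
pad 1 to align 2 for vx
vx at 30 (size 12, align 2) → ends 42
total 42 bytes, alignment 2
array of 18: 18 × 42 = 756

756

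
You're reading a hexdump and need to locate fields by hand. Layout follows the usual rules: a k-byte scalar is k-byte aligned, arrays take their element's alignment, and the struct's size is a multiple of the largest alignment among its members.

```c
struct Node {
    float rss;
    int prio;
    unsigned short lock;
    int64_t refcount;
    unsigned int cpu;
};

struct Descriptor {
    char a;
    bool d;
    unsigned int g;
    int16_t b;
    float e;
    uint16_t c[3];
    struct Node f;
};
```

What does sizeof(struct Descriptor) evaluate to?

56 bytes

Node: 0..4  rss  (4B, 4-aligned); 4..8  prio  (4B, 4-aligned); 8..10  lock  (2B, 2-aligned); 10..16  -- padding (6B); 16..24  refcount  (8B, 8-aligned); 24..28  cpu  (4B, 4-aligned); 28..32  -- tail padding (4B); sizeof = 32, alignof = 8
0..1  a  (1B, 1-aligned)
1..2  d  (1B, 1-aligned)
2..4  -- padding (2B)
4..8  g  (4B, 4-aligned)
8..10  b  (2B, 2-aligned)
10..12  -- padding (2B)
12..16  e  (4B, 4-aligned)
16..22  c  (6B, 2-aligned)
22..24  -- padding (2B)
24..56  f  (32B, 8-aligned)
sizeof = 56, alignof = 8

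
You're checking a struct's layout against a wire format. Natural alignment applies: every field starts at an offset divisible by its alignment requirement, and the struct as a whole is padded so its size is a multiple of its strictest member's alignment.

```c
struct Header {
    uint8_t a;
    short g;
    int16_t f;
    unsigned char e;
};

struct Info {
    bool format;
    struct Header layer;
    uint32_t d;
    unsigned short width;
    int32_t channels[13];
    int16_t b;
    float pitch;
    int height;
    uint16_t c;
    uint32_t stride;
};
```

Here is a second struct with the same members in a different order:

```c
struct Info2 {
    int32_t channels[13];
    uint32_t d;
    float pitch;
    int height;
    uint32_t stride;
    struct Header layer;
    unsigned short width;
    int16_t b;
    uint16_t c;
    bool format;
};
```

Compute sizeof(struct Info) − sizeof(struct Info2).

Header: a at 0 (size 1, align 1) → ends 1; pad 1 to align 2 for g; g at 2 (size 2, align 2) → ends 4; f at 4 (size 2, align 2) → ends 6; e at 6 (size 1, align 1) → ends 7; tail pad 1 to reach multiple of 2; total 8 bytes, alignment 2
format at 0 (size 1, align 1) → ends 1
pad 1 to align 2 for layer
layer at 2 (size 8, align 2) → ends 10
pad 2 to align 4 for d
d at 12 (size 4, align 4) → ends 16
width at 16 (size 2, align 2) → ends 18
pad 2 to align 4 for channels
channels at 20 (size 52, align 4) → ends 72
b at 72 (size 2, align 2) → ends 74
pad 2 to align 4 for pitch
pitch at 76 (size 4, align 4) → ends 80
height at 80 (size 4, align 4) → ends 84
c at 84 (size 2, align 2) → ends 86
pad 2 to align 4 for stride
stride at 88 (size 4, align 4) → ends 92
total 92 bytes, alignment 4
— Info2 —
channels at 0 (size 52, align 4) → ends 52
d at 52 (size 4, align 4) → ends 56
pitch at 56 (size 4, align 4) → ends 60
height at 60 (size 4, align 4) → ends 64
stride at 64 (size 4, align 4) → ends 68
layer at 68 (size 8, align 2) → ends 76
width at 76 (size 2, align 2) → ends 78
b at 78 (size 2, align 2) → ends 80
c at 80 (size 2, align 2) → ends 82
format at 82 (size 1, align 1) → ends 83
tail pad 1 to reach multiple of 4
total 84 bytes, alignment 4
92 − 84 = 8

8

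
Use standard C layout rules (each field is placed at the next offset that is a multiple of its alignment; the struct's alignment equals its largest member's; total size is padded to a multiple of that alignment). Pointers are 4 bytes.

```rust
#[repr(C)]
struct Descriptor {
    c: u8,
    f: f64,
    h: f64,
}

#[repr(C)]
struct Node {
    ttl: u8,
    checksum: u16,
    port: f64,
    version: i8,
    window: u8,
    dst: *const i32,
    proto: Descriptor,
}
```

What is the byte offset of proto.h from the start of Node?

40

Descriptor: 0..1  c  (1B, 1-aligned); 1..8  -- padding (7B); 8..16  f  (8B, 8-aligned); 16..24  h  (8B, 8-aligned); sizeof = 24, alignof = 8
0..1  ttl  (1B, 1-aligned)
1..2  -- padding (1B)
2..4  checksum  (2B, 2-aligned)
4..8  -- padding (4B)
8..16  port  (8B, 8-aligned)
16..17  version  (1B, 1-aligned)
17..18  window  (1B, 1-aligned)
18..20  -- padding (2B)
20..24  dst  (4B, 4-aligned)
24..48  proto  (24B, 8-aligned)
within Descriptor: h at 16
24 + 16 = 40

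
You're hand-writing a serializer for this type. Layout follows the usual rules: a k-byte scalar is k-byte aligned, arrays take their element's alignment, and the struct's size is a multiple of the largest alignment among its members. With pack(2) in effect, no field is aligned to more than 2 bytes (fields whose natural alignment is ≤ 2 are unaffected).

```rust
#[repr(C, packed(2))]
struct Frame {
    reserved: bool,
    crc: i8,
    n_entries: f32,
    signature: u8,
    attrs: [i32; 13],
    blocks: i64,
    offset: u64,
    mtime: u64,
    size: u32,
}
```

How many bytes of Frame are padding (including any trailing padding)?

1

0..1  reserved  (1B, 1-aligned)
1..2  crc  (1B, 1-aligned)
2..6  n_entries  (4B, 2-aligned)
6..7  signature  (1B, 1-aligned)
7..8  -- padding (1B)
8..60  attrs  (52B, 2-aligned)
60..68  blocks  (8B, 2-aligned)
68..76  offset  (8B, 2-aligned)
76..84  mtime  (8B, 2-aligned)
84..88  size  (4B, 2-aligned)
sizeof = 88, alignof = 2
data bytes 87, size 88 → padding 1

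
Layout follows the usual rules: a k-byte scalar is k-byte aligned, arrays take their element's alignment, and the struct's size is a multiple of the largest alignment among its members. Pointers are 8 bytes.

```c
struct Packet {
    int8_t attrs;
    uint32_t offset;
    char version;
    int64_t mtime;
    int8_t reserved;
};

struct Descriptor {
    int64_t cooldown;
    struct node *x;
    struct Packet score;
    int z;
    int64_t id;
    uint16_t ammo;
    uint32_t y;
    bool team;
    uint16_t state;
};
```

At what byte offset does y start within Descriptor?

Packet: @0: attrs [1B, align 1] → 1; +3 pad (align 4); @4: offset [4B, align 4] → 8; @8: version [1B, align 1] → 9; +7 pad (align 8); @16: mtime [8B, align 8] → 24; @24: reserved [1B, align 1] → 25; +7 tail pad (align 8); size 32, align 8
@0: cooldown [8B, align 8] → 8
@8: x [8B, align 8] → 16
@16: score [32B, align 8] → 48
@48: z [4B, align 4] → 52
+4 pad (align 8)
@56: id [8B, align 8] → 64
@64: ammo [2B, align 2] → 66
+2 pad (align 4)
@68: y [4B, align 4] → 72

68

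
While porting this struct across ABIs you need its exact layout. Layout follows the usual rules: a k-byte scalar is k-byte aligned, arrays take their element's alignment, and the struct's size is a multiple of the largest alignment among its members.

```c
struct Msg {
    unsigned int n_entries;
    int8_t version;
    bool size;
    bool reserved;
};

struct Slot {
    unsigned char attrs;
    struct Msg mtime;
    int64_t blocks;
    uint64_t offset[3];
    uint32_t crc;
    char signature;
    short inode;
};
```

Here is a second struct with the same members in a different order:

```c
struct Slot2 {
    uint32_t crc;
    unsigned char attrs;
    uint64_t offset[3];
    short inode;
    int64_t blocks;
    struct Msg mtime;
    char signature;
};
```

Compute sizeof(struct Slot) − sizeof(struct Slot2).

-8

Msg: @0: n_entries [4B, align 4] → 4; @4: version [1B, align 1] → 5; @5: size [1B, align 1] → 6; @6: reserved [1B, align 1] → 7; +1 tail pad (align 4); size 8, align 4
@0: attrs [1B, align 1] → 1
+3 pad (align 4)
@4: mtime [8B, align 4] → 12
+4 pad (align 8)
@16: blocks [8B, align 8] → 24
@24: offset [24B, align 8] → 48
@48: crc [4B, align 4] → 52
@52: signature [1B, align 1] → 53
+1 pad (align 2)
@54: inode [2B, align 2] → 56
size 56, align 8
— Slot2 —
@0: crc [4B, align 4] → 4
@4: attrs [1B, align 1] → 5
+3 pad (align 8)
@8: offset [24B, align 8] → 32
@32: inode [2B, align 2] → 34
+6 pad (align 8)
@40: blocks [8B, align 8] → 48
@48: mtime [8B, align 4] → 56
@56: signature [1B, align 1] → 57
+7 tail pad (align 8)
size 64, align 8
56 − 64 = -8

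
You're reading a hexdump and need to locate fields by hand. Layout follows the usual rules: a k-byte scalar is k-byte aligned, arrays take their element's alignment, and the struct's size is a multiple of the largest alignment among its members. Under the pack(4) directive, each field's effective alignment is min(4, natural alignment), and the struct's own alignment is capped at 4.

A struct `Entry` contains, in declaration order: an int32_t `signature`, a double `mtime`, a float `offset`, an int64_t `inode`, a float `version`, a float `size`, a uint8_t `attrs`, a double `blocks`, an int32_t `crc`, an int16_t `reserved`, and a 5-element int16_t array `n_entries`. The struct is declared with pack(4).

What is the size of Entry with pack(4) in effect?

60

0..4  signature  (4B, 4-aligned)
4..12  mtime  (8B, 4-aligned)
12..16  offset  (4B, 4-aligned)
16..24  inode  (8B, 4-aligned)
24..28  version  (4B, 4-aligned)
28..32  size  (4B, 4-aligned)
32..33  attrs  (1B, 1-aligned)
33..36  -- padding (3B)
36..44  blocks  (8B, 4-aligned)
44..48  crc  (4B, 4-aligned)
48..50  reserved  (2B, 2-aligned)
50..60  n_entries  (10B, 2-aligned)
sizeof = 60, alignof = 4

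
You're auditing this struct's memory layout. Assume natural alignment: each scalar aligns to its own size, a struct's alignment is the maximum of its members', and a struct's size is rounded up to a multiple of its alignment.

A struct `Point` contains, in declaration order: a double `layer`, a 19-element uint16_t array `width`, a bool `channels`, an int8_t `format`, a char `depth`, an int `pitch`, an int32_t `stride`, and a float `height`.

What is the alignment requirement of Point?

8

member alignments: layer=8, width=2, channels=1, format=1, depth=1, pitch=4, stride=4, height=4
max = 8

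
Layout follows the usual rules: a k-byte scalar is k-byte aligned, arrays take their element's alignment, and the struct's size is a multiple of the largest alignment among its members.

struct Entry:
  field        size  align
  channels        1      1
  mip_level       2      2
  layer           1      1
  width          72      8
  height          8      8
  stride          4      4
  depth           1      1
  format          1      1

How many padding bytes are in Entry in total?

6

0..1  channels  (1B, 1-aligned)
1..2  -- padding (1B)
2..4  mip_level  (2B, 2-aligned)
4..5  layer  (1B, 1-aligned)
5..8  -- padding (3B)
8..80  width  (72B, 8-aligned)
80..88  height  (8B, 8-aligned)
88..92  stride  (4B, 4-aligned)
92..93  depth  (1B, 1-aligned)
93..94  format  (1B, 1-aligned)
94..96  -- tail padding (2B)
sizeof = 96, alignof = 8
data bytes 90, size 96 → padding 6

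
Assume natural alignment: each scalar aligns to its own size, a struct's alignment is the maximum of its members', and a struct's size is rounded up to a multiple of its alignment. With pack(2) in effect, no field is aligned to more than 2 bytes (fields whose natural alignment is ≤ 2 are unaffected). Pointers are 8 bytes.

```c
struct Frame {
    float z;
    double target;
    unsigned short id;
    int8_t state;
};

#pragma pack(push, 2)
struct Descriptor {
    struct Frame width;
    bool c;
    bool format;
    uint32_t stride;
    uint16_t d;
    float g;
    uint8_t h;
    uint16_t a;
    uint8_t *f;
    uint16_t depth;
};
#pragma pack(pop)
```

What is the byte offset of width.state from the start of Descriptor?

Frame: z at 0 (size 4, align 4) → ends 4; pad 4 to align 8 for target; target at 8 (size 8, align 8) → ends 16; id at 16 (size 2, align 2) → ends 18; state at 18 (size 1, align 1) → ends 19; tail pad 5 to reach multiple of 8; total 24 bytes, alignment 8
width at 0 (size 24, align 2) → ends 24
within Frame: state at 18
0 + 18 = 18

18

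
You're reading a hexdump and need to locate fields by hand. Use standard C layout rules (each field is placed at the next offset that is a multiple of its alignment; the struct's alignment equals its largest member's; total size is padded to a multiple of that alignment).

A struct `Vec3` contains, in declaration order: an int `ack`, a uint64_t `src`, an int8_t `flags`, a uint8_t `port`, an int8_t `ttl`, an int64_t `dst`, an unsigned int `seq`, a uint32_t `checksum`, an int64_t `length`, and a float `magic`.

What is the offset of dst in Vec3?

0..4  ack  (4B, 4-aligned)
4..8  -- padding (4B)
8..16  src  (8B, 8-aligned)
16..17  flags  (1B, 1-aligned)
17..18  port  (1B, 1-aligned)
18..19  ttl  (1B, 1-aligned)
19..24  -- padding (5B)
24..32  dst  (8B, 8-aligned)

24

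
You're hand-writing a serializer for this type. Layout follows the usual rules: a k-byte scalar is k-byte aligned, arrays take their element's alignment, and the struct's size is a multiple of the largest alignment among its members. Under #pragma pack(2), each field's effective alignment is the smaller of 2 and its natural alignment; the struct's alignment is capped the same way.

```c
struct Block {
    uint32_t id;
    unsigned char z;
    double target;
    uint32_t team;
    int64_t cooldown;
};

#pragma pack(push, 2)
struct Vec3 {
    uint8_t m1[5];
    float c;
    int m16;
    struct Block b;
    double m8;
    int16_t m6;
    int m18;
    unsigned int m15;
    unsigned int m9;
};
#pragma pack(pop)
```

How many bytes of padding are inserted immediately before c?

Block: id at 0 (size 4, align 4) → ends 4; z at 4 (size 1, align 1) → ends 5; pad 3 to align 8 for target; target at 8 (size 8, align 8) → ends 16; team at 16 (size 4, align 4) → ends 20; pad 4 to align 8 for cooldown; cooldown at 24 (size 8, align 8) → ends 32; total 32 bytes, alignment 8
m1 at 0 (size 5, align 1) → ends 5
pad 1 to align 2 for c
c at 6 (size 4, align 2) → ends 10

1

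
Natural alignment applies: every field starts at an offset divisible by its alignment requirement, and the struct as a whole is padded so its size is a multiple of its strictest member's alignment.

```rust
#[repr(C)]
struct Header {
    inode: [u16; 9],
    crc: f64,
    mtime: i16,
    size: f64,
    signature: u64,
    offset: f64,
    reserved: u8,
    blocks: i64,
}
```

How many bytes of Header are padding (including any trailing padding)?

@0: inode [18B, align 2] → 18
+6 pad (align 8)
@24: crc [8B, align 8] → 32
@32: mtime [2B, align 2] → 34
+6 pad (align 8)
@40: size [8B, align 8] → 48
@48: signature [8B, align 8] → 56
@56: offset [8B, align 8] → 64
@64: reserved [1B, align 1] → 65
+7 pad (align 8)
@72: blocks [8B, align 8] → 80
size 80, align 8
data bytes 61, size 80 → padding 19

19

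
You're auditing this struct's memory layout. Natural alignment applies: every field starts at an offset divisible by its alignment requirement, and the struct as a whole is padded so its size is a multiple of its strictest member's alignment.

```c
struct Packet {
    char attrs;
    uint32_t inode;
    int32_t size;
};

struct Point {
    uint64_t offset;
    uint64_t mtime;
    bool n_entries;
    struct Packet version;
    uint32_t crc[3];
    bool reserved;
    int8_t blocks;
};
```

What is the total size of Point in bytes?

Packet: 0..1  attrs  (1B, 1-aligned); 1..4  -- padding (3B); 4..8  inode  (4B, 4-aligned); 8..12  size  (4B, 4-aligned); sizeof = 12, alignof = 4
0..8  offset  (8B, 8-aligned)
8..16  mtime  (8B, 8-aligned)
16..17  n_entries  (1B, 1-aligned)
17..20  -- padding (3B)
20..32  version  (12B, 4-aligned)
32..44  crc  (12B, 4-aligned)
44..45  reserved  (1B, 1-aligned)
45..46  blocks  (1B, 1-aligned)
46..48  -- tail padding (2B)
sizeof = 48, alignof = 8

48 bytes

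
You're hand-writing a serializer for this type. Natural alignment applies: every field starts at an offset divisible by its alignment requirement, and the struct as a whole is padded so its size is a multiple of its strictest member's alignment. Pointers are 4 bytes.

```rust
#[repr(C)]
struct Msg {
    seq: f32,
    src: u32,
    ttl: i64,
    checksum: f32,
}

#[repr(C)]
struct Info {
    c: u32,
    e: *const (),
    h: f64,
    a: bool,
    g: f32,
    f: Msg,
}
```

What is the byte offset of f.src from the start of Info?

Msg: @0: seq [4B, align 4] → 4; @4: src [4B, align 4] → 8; @8: ttl [8B, align 8] → 16; @16: checksum [4B, align 4] → 20; +4 tail pad (align 8); size 24, align 8
@0: c [4B, align 4] → 4
@4: e [4B, align 4] → 8
@8: h [8B, align 8] → 16
@16: a [1B, align 1] → 17
+3 pad (align 4)
@20: g [4B, align 4] → 24
@24: f [24B, align 8] → 48
within Msg: src at 4
24 + 4 = 28

28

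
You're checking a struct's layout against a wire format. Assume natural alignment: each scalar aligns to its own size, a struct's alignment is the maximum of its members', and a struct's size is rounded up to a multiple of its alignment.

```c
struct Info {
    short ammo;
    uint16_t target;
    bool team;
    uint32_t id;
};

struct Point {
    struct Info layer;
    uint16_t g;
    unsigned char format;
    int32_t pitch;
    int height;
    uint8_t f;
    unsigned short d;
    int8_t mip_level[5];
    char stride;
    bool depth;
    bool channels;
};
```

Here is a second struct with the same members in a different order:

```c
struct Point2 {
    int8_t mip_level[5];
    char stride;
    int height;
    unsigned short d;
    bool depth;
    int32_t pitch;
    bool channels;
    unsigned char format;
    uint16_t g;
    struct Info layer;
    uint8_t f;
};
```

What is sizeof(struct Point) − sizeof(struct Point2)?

-4

Info: 0..2  ammo  (2B, 2-aligned); 2..4  target  (2B, 2-aligned); 4..5  team  (1B, 1-aligned); 5..8  -- padding (3B); 8..12  id  (4B, 4-aligned); sizeof = 12, alignof = 4
0..12  layer  (12B, 4-aligned)
12..14  g  (2B, 2-aligned)
14..15  format  (1B, 1-aligned)
15..16  -- padding (1B)
16..20  pitch  (4B, 4-aligned)
20..24  height  (4B, 4-aligned)
24..25  f  (1B, 1-aligned)
25..26  -- padding (1B)
26..28  d  (2B, 2-aligned)
28..33  mip_level  (5B, 1-aligned)
33..34  stride  (1B, 1-aligned)
34..35  depth  (1B, 1-aligned)
35..36  channels  (1B, 1-aligned)
sizeof = 36, alignof = 4
— Point2 —
0..5  mip_level  (5B, 1-aligned)
5..6  stride  (1B, 1-aligned)
6..8  -- padding (2B)
8..12  height  (4B, 4-aligned)
12..14  d  (2B, 2-aligned)
14..15  depth  (1B, 1-aligned)
15..16  -- padding (1B)
16..20  pitch  (4B, 4-aligned)
20..21  channels  (1B, 1-aligned)
21..22  format  (1B, 1-aligned)
22..24  g  (2B, 2-aligned)
24..36  layer  (12B, 4-aligned)
36..37  f  (1B, 1-aligned)
37..40  -- tail padding (3B)
sizeof = 40, alignof = 4
36 − 40 = -4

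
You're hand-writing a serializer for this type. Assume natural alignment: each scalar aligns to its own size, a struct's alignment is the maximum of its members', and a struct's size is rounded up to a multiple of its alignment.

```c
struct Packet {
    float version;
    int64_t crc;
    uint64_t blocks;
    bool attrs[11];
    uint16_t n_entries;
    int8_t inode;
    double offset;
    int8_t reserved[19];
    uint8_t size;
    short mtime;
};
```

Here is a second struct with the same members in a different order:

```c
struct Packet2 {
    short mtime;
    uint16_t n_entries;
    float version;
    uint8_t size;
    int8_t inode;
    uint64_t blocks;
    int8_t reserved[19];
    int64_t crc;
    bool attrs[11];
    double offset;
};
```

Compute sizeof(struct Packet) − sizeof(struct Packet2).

@0: version [4B, align 4] → 4
+4 pad (align 8)
@8: crc [8B, align 8] → 16
@16: blocks [8B, align 8] → 24
@24: attrs [11B, align 1] → 35
+1 pad (align 2)
@36: n_entries [2B, align 2] → 38
@38: inode [1B, align 1] → 39
+1 pad (align 8)
@40: offset [8B, align 8] → 48
@48: reserved [19B, align 1] → 67
@67: size [1B, align 1] → 68
@68: mtime [2B, align 2] → 70
+2 tail pad (align 8)
size 72, align 8
— Packet2 —
@0: mtime [2B, align 2] → 2
@2: n_entries [2B, align 2] → 4
@4: version [4B, align 4] → 8
@8: size [1B, align 1] → 9
@9: inode [1B, align 1] → 10
+6 pad (align 8)
@16: blocks [8B, align 8] → 24
@24: reserved [19B, align 1] → 43
+5 pad (align 8)
@48: crc [8B, align 8] → 56
@56: attrs [11B, align 1] → 67
+5 pad (align 8)
@72: offset [8B, align 8] → 80
size 80, align 8
72 − 80 = -8

-8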